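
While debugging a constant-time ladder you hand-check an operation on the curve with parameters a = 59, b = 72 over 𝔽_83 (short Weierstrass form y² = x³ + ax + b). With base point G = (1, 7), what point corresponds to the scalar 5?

(17, 26)

Double-and-add on 5 = (101)₂. Start with G = (1, 7) for the leading 1-bit.
double: tangent at (1, 7): λ = (3·1² + 59)/(2·7) ≡ 62/14. 14⁻¹ ≡ 6 (mod 83), so λ ≡ 62·6 ≡ 40.
  x = λ² - 1 - 1 = 1600 - 2 ≡ 21; y = λ·(1 - 21) - 7 ≡ 23. → (21, 23)
double: tangent at (21, 23): λ = (3·21² + 59)/(2·23) ≡ 54/46. 46⁻¹ ≡ 74 (mod 83), so λ ≡ 54·74 ≡ 12.
  x = λ² - 21 - 21 = 144 - 42 ≡ 19; y = λ·(21 - 19) - 23 ≡ 1. → (19, 1)
add G: (19, 1) + (1, 7). λ = (7 - 1)/(1 - 19) ≡ 6/65 mod 83. 65⁻¹ ≡ 23 (mod 83), so λ ≡ 55.
  x = λ² - 19 - 1 = 3025 - 20 ≡ 17; y = λ·(19 - 17) - 1 ≡ 26. → (17, 26)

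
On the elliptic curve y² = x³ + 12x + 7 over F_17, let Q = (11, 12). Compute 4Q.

(12, 14)

Double-and-add on 4 = (100)₂. Start with Q = (11, 12) for the leading 1-bit.
double: tangent at (11, 12): λ = (3·11² + 12)/(2·12) ≡ 1/7. 7⁻¹ ≡ 5 (mod 17) since 7·5 = 35 ≡ 1, so λ ≡ 1·5 ≡ 5.
  x = λ² - 11 - 11 = 25 - 22 ≡ 3; y = λ·(11 - 3) - 12 ≡ 11. → (3, 11)
double: tangent at (3, 11): λ = (3·3² + 12)/(2·11) ≡ 5/5. 5⁻¹ ≡ 7 (mod 17) since 5·7 = 35 ≡ 1, so λ ≡ 5·7 ≡ 1.
  x = λ² - 3 - 3 = 1 - 6 ≡ 12; y = λ·(3 - 12) - 11 ≡ 14. → (12, 14)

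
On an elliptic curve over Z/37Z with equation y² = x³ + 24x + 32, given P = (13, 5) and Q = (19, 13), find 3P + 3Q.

First 3P:
Repeated addition: build up to 3P.
2P: tangent at (13, 5): λ = (3·13² + 24)/(2·5) ≡ 13/10. 10⁻¹ ≡ 26 (mod 37) since 10·26 = 260 ≡ 1, so λ ≡ 13·26 ≡ 5.
  x = λ² - 13 - 13 = 25 - 26 ≡ 36; y = λ·(13 - 36) - 5 ≡ 28. → (36, 28)
3P: (36, 28) + (13, 5). λ = (5 - 28)/(13 - 36) ≡ 14/14 mod 37. 14⁻¹ ≡ 8 (mod 37), so λ ≡ 1.
  x = λ² - 36 - 13 = 1 - 49 ≡ 26; y = λ·(36 - 26) - 28 ≡ 19. → (26, 19)
3P = (26, 19).
Next 3Q:
Repeated addition: build up to 3Q.
2Q: tangent at (19, 13): λ = (3·19² + 24)/(2·13) ≡ 34/26. 26⁻¹ ≡ 10 (mod 37) since 26·10 = 260 ≡ 1, so λ ≡ 34·10 ≡ 7.
  x = λ² - 19 - 19 = 49 - 38 ≡ 11; y = λ·(19 - 11) - 13 ≡ 6. → (11, 6)
3Q: (11, 6) + (19, 13). λ = (13 - 6)/(19 - 11) ≡ 7/8 mod 37. 8⁻¹ ≡ 14 (mod 37) since 8·14 = 112 ≡ 1, so λ ≡ 24.
  x = λ² - 11 - 19 = 576 - 30 ≡ 28; y = λ·(11 - 28) - 6 ≡ 30. → (28, 30)
3Q = (28, 30).
Finally 3P + 3Q:
(26, 19) + (28, 30). λ = (30 - 19)/(28 - 26) ≡ 11/2 mod 37. 2⁻¹ ≡ 19 (mod 37) since 2·19 = 38 ≡ 1, so λ ≡ 24.
  x = λ² - 26 - 28 = 576 - 54 ≡ 4; y = λ·(26 - 4) - 19 ≡ 28. → (4, 28)

(4, 28)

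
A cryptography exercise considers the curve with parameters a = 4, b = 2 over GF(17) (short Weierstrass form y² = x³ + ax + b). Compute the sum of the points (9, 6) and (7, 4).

(9, 6) + (7, 4). λ = (4 - 6)/(7 - 9) ≡ 15/15 mod 17. 15⁻¹ ≡ 8 (mod 17), so λ ≡ 1.
  x = λ² - 9 - 7 = 1 - 16 ≡ 2; y = λ·(9 - 2) - 6 ≡ 1. → (2, 1)

(2, 1)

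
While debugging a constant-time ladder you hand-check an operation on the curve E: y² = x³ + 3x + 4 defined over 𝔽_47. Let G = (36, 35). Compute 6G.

Double-and-add on 6 = (110)₂. Start with G = (36, 35) for the leading 1-bit.
double: tangent at (36, 35): λ = (3·36² + 3)/(2·35) ≡ 37/23. 23⁻¹ ≡ 45 (mod 47) since 23·45 = 1035 ≡ 1, so λ ≡ 37·45 ≡ 20.
  x = λ² - 36 - 36 = 400 - 72 ≡ 46; y = λ·(36 - 46) - 35 ≡ 0. → (46, 0)
add G: (46, 0) + (36, 35). λ = (35 - 0)/(36 - 46) ≡ 35/37 mod 47. 37⁻¹ ≡ 14 (mod 47) since 37·14 = 518 ≡ 1, so λ ≡ 20.
  x = λ² - 46 - 36 = 400 - 82 ≡ 36; y = λ·(46 - 36) - 0 ≡ 12. → (36, 12)
double: tangent at (36, 12): λ = (3·36² + 3)/(2·12) ≡ 37/24. 24⁻¹ ≡ 2 (mod 47), so λ ≡ 37·2 ≡ 27.
  x = λ² - 36 - 36 = 729 - 72 ≡ 46; y = λ·(36 - 46) - 12 ≡ 0. → (46, 0)

(46, 0)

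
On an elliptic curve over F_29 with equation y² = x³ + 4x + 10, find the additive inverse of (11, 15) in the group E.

(11, 14)

-(11, 15) = (11, -15 mod 29) = (11, 14).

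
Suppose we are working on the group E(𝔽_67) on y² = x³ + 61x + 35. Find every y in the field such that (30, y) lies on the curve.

16, 51

x³ + 61x + 35 = 28865 ≡ 55 (mod 67).
Square roots of 55 mod 67: 16 and 51 (since 16² = 256 ≡ 55).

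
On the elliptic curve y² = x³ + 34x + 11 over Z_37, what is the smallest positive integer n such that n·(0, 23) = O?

12

2P: tangent at (0, 23): λ = (3·0² + 34)/(2·23) ≡ 34/9. 9⁻¹ ≡ 33 (mod 37), so λ ≡ 34·33 ≡ 12.
  x = λ² - 0 - 0 = 144 - 0 ≡ 33; y = λ·(0 - 33) - 23 ≡ 25. → (33, 25)
3P: (33, 25) + (0, 23). λ = (23 - 25)/(0 - 33) ≡ 35/4 mod 37. 4⁻¹ ≡ 28 (mod 37) since 4·28 = 112 ≡ 1, so λ ≡ 18.
  x = λ² - 33 - 0 = 324 - 33 ≡ 32; y = λ·(33 - 32) - 25 ≡ 30. → (32, 30)
4P: (32, 30) + (0, 23). λ = (23 - 30)/(0 - 32) ≡ 30/5 mod 37. 5⁻¹ ≡ 15 (mod 37), so λ ≡ 6.
  x = λ² - 32 - 0 = 36 - 32 ≡ 4; y = λ·(32 - 4) - 30 ≡ 27. → (4, 27)
5P: (4, 27) + (0, 23). λ = (23 - 27)/(0 - 4) ≡ 33/33 mod 37. 33⁻¹ ≡ 9 (mod 37) since 33·9 = 297 ≡ 1, so λ ≡ 1.
  x = λ² - 4 - 0 = 1 - 4 ≡ 34; y = λ·(4 - 34) - 27 ≡ 17. → (34, 17)
6P: (34, 17) + (0, 23). λ = (23 - 17)/(0 - 34) ≡ 6/3 mod 37. 3⁻¹ ≡ 25 (mod 37), so λ ≡ 2.
  x = λ² - 34 - 0 = 4 - 34 ≡ 7; y = λ·(34 - 7) - 17 ≡ 0. → (7, 0)
7P: (7, 0) + (0, 23). λ = (23 - 0)/(0 - 7) ≡ 23/30 mod 37. 30⁻¹ ≡ 21 (mod 37), so λ ≡ 2.
  x = λ² - 7 - 0 = 4 - 7 ≡ 34; y = λ·(7 - 34) - 0 ≡ 20. → (34, 20)
8P: (34, 20) + (0, 23). λ = (23 - 20)/(0 - 34) ≡ 3/3 mod 37. 3⁻¹ ≡ 25 (mod 37), so λ ≡ 1.
  x = λ² - 34 - 0 = 1 - 34 ≡ 4; y = λ·(34 - 4) - 20 ≡ 10. → (4, 10)
9P: (4, 10) + (0, 23). λ = (23 - 10)/(0 - 4) ≡ 13/33 mod 37. 33⁻¹ ≡ 9 (mod 37), so λ ≡ 6.
  x = λ² - 4 - 0 = 36 - 4 ≡ 32; y = λ·(4 - 32) - 10 ≡ 7. → (32, 7)
10P: (32, 7) + (0, 23). λ = (23 - 7)/(0 - 32) ≡ 16/5 mod 37. 5⁻¹ ≡ 15 (mod 37) since 5·15 = 75 ≡ 1, so λ ≡ 18.
  x = λ² - 32 - 0 = 324 - 32 ≡ 33; y = λ·(32 - 33) - 7 ≡ 12. → (33, 12)
11P: (33, 12) + (0, 23). λ = (23 - 12)/(0 - 33) ≡ 11/4 mod 37. 4⁻¹ ≡ 28 (mod 37), so λ ≡ 12.
  x = λ² - 33 - 0 = 144 - 33 ≡ 0; y = λ·(33 - 0) - 12 ≡ 14. → (0, 14)
12P: (0, 14) + (0, 23): same x and y₁ ≡ -y₂, so the sum is O.
12P = O, so the order is 12.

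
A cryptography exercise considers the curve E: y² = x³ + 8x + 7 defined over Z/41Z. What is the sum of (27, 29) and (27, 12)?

O

The two points share x = 27 and their y-coordinates satisfy 29 + 12 ≡ 0 (mod 41), so they are inverses. Their sum is the point at infinity.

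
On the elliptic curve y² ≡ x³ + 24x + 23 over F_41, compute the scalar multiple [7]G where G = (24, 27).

(35, 27)

Repeated addition: build up to 7G.
2G: tangent at (24, 27): λ = (3·24² + 24)/(2·27) ≡ 30/13. 13⁻¹ ≡ 19 (mod 41), so λ ≡ 30·19 ≡ 37.
  x = λ² - 24 - 24 = 1369 - 48 ≡ 9; y = λ·(24 - 9) - 27 ≡ 36. → (9, 36)
3G: (9, 36) + (24, 27). λ = (27 - 36)/(24 - 9) ≡ 32/15 mod 41. 15⁻¹ ≡ 11 (mod 41), so λ ≡ 24.
  x = λ² - 9 - 24 = 576 - 33 ≡ 10; y = λ·(9 - 10) - 36 ≡ 22. → (10, 22)
4G: (10, 22) + (24, 27). λ = (27 - 22)/(24 - 10) ≡ 5/14 mod 41. 14⁻¹ ≡ 3 (mod 41), so λ ≡ 15.
  x = λ² - 10 - 24 = 225 - 34 ≡ 27; y = λ·(10 - 27) - 22 ≡ 10. → (27, 10)
5G: (27, 10) + (24, 27). λ = (27 - 10)/(24 - 27) ≡ 17/38 mod 41. 38⁻¹ ≡ 27 (mod 41) since 38·27 = 1026 ≡ 1, so λ ≡ 8.
  x = λ² - 27 - 24 = 64 - 51 ≡ 13; y = λ·(27 - 13) - 10 ≡ 20. → (13, 20)
6G: (13, 20) + (24, 27). λ = (27 - 20)/(24 - 13) ≡ 7/11 mod 41. 11⁻¹ ≡ 15 (mod 41), so λ ≡ 23.
  x = λ² - 13 - 24 = 529 - 37 ≡ 0; y = λ·(13 - 0) - 20 ≡ 33. → (0, 33)
7G: (0, 33) + (24, 27). λ = (27 - 33)/(24 - 0) ≡ 35/24 mod 41. 24⁻¹ ≡ 12 (mod 41), so λ ≡ 10.
  x = λ² - 0 - 24 = 100 - 24 ≡ 35; y = λ·(0 - 35) - 33 ≡ 27. → (35, 27)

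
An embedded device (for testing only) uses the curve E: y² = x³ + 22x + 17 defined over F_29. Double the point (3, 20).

tangent at (3, 20): λ = (3·3² + 22)/(2·20) ≡ 20/11. 11⁻¹ ≡ 8 (mod 29), so λ ≡ 20·8 ≡ 15.
  x = λ² - 3 - 3 = 225 - 6 ≡ 16; y = λ·(3 - 16) - 20 ≡ 17. → (16, 17)

(16, 17)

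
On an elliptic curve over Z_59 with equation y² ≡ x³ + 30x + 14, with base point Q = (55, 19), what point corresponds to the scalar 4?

Repeated addition: build up to 4Q.
2Q: tangent at (55, 19): λ = (3·55² + 30)/(2·19) ≡ 19/38. 38⁻¹ ≡ 14 (mod 59), so λ ≡ 19·14 ≡ 30.
  x = λ² - 55 - 55 = 900 - 110 ≡ 23; y = λ·(55 - 23) - 19 ≡ 56. → (23, 56)
3Q: (23, 56) + (55, 19). λ = (19 - 56)/(55 - 23) ≡ 22/32 mod 59. 32⁻¹ ≡ 24 (mod 59), so λ ≡ 56.
  x = λ² - 23 - 55 = 3136 - 78 ≡ 49; y = λ·(23 - 49) - 56 ≡ 22. → (49, 22)
4Q: (49, 22) + (55, 19). λ = (19 - 22)/(55 - 49) ≡ 56/6 mod 59. 6⁻¹ ≡ 10 (mod 59) since 6·10 = 60 ≡ 1, so λ ≡ 29.
  x = λ² - 49 - 55 = 841 - 104 ≡ 29; y = λ·(49 - 29) - 22 ≡ 27. → (29, 27)

(29, 27)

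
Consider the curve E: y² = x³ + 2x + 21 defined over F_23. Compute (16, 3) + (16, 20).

O

The two points share x = 16 and their y-coordinates satisfy 3 + 20 ≡ 0 (mod 23), so they are inverses. Their sum is O.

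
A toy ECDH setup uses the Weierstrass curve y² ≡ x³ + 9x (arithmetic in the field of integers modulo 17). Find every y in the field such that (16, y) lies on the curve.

x³ + 9x + 0 = 4240 ≡ 7 (mod 17).
7 is a non-residue mod 17; no y exists.

none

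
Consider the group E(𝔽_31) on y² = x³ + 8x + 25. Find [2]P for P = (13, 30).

tangent at (13, 30): λ = (3·13² + 8)/(2·30) ≡ 19/29. 29⁻¹ ≡ 15 (mod 31), so λ ≡ 19·15 ≡ 6.
  x = λ² - 13 - 13 = 36 - 26 ≡ 10; y = λ·(13 - 10) - 30 ≡ 19. → (10, 19)

(10, 19)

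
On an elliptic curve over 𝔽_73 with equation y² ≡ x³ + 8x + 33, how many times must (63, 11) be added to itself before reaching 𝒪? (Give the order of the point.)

5

2P: tangent at (63, 11): λ = (3·63² + 8)/(2·11) ≡ 16/22. 22⁻¹ ≡ 10 (mod 73) since 22·10 = 220 ≡ 1, so λ ≡ 16·10 ≡ 14.
  x = λ² - 63 - 63 = 196 - 126 ≡ 70; y = λ·(63 - 70) - 11 ≡ 37. → (70, 37)
3P: (70, 37) + (63, 11). λ = (11 - 37)/(63 - 70) ≡ 47/66 mod 73. 66⁻¹ ≡ 52 (mod 73), so λ ≡ 35.
  x = λ² - 70 - 63 = 1225 - 133 ≡ 70; y = λ·(70 - 70) - 37 ≡ 36. → (70, 36)
4P: (70, 36) + (63, 11). λ = (11 - 36)/(63 - 70) ≡ 48/66 mod 73. 66⁻¹ ≡ 52 (mod 73), so λ ≡ 14.
  x = λ² - 70 - 63 = 196 - 133 ≡ 63; y = λ·(70 - 63) - 36 ≡ 62. → (63, 62)
5P: (63, 62) + (63, 11): same x and y₁ ≡ -y₂, so the sum is 𝒪.
5P = 𝒪, so the order is 5.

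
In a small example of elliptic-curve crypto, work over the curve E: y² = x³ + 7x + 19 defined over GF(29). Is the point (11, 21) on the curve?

y² = 21² ≡ 6; x³ + 7x + 19 = 1427 ≡ 6 (mod 29). 6 = 6.

yes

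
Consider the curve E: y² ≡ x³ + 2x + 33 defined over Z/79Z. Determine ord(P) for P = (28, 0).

2P: (28, 0) + (28, 0): same x and y₁ ≡ -y₂, so the sum is O.
2P = O, so the order is 2.

2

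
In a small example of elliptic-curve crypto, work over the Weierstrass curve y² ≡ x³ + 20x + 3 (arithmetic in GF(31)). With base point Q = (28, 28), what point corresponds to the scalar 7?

(19, 22)

Double-and-add on 7 = (111)₂. Start with Q = (28, 28) for the leading 1-bit.
double: tangent at (28, 28): λ = (3·28² + 20)/(2·28) ≡ 16/25. 25⁻¹ ≡ 5 (mod 31), so λ ≡ 16·5 ≡ 18.
  x = λ² - 28 - 28 = 324 - 56 ≡ 20; y = λ·(28 - 20) - 28 ≡ 23. → (20, 23)
add Q: (20, 23) + (28, 28). λ = (28 - 23)/(28 - 20) ≡ 5/8 mod 31. 8⁻¹ ≡ 4 (mod 31) since 8·4 = 32 ≡ 1, so λ ≡ 20.
  x = λ² - 20 - 28 = 400 - 48 ≡ 11; y = λ·(20 - 11) - 23 ≡ 2. → (11, 2)
double: tangent at (11, 2): λ = (3·11² + 20)/(2·2) ≡ 11/4. 4⁻¹ ≡ 8 (mod 31), so λ ≡ 11·8 ≡ 26.
  x = λ² - 11 - 11 = 676 - 22 ≡ 3; y = λ·(11 - 3) - 2 ≡ 20. → (3, 20)
add Q: (3, 20) + (28, 28). λ = (28 - 20)/(28 - 3) ≡ 8/25 mod 31. 25⁻¹ ≡ 5 (mod 31), so λ ≡ 9.
  x = λ² - 3 - 28 = 81 - 31 ≡ 19; y = λ·(3 - 19) - 20 ≡ 22. → (19, 22)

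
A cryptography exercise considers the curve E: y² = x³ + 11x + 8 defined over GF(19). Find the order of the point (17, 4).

4

2P: tangent at (17, 4): λ = (3·17² + 11)/(2·4) ≡ 4/8. 8⁻¹ ≡ 12 (mod 19), so λ ≡ 4·12 ≡ 10.
  x = λ² - 17 - 17 = 100 - 34 ≡ 9; y = λ·(17 - 9) - 4 ≡ 0. → (9, 0)
3P: (9, 0) + (17, 4). λ = (4 - 0)/(17 - 9) ≡ 4/8 mod 19. 8⁻¹ ≡ 12 (mod 19) since 8·12 = 96 ≡ 1, so λ ≡ 10.
  x = λ² - 9 - 17 = 100 - 26 ≡ 17; y = λ·(9 - 17) - 0 ≡ 15. → (17, 15)
4P: (17, 15) + (17, 4): same x and y₁ ≡ -y₂, so the sum is the point at infinity.
4P = the point at infinity, so the order is 4.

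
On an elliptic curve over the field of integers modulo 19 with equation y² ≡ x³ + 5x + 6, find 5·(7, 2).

(9, 1)

Write Q = (7, 2).
Repeated addition: build up to 5Q.
2Q: tangent at (7, 2): λ = (3·7² + 5)/(2·2) ≡ 0/4. 4⁻¹ ≡ 5 (mod 19), so λ ≡ 0·5 ≡ 0.
  x = λ² - 7 - 7 = 0 - 14 ≡ 5; y = λ·(7 - 5) - 2 ≡ 17. → (5, 17)
3Q: (5, 17) + (7, 2). λ = (2 - 17)/(7 - 5) ≡ 4/2 mod 19. 2⁻¹ ≡ 10 (mod 19), so λ ≡ 2.
  x = λ² - 5 - 7 = 4 - 12 ≡ 11; y = λ·(5 - 11) - 17 ≡ 9. → (11, 9)
4Q: (11, 9) + (7, 2). λ = (2 - 9)/(7 - 11) ≡ 12/15 mod 19. 15⁻¹ ≡ 14 (mod 19), so λ ≡ 16.
  x = λ² - 11 - 7 = 256 - 18 ≡ 10; y = λ·(11 - 10) - 9 ≡ 7. → (10, 7)
5Q: (10, 7) + (7, 2). λ = (2 - 7)/(7 - 10) ≡ 14/16 mod 19. 16⁻¹ ≡ 6 (mod 19), so λ ≡ 8.
  x = λ² - 10 - 7 = 64 - 17 ≡ 9; y = λ·(10 - 9) - 7 ≡ 1. → (9, 1)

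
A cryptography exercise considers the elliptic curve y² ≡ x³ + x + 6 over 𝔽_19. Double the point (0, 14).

tangent at (0, 14): λ = (3·0² + 1)/(2·14) ≡ 1/9. 9⁻¹ ≡ 17 (mod 19) since 9·17 = 153 ≡ 1, so λ ≡ 1·17 ≡ 17.
  x = λ² - 0 - 0 = 289 - 0 ≡ 4; y = λ·(0 - 4) - 14 ≡ 13. → (4, 13)

(4, 13)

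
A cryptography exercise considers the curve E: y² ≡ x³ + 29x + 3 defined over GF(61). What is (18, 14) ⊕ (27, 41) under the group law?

(18, 14) + (27, 41). λ = (41 - 14)/(27 - 18) ≡ 27/9 mod 61. 9⁻¹ ≡ 34 (mod 61), so λ ≡ 3.
  x = λ² - 18 - 27 = 9 - 45 ≡ 25; y = λ·(18 - 25) - 14 ≡ 26. → (25, 26)

(25, 26)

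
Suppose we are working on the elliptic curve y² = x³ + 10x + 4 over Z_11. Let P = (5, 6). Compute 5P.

O

Double-and-add on 5 = (101)₂. Start with P = (5, 6) for the leading 1-bit.
double: tangent at (5, 6): λ = (3·5² + 10)/(2·6) ≡ 8/1. 1⁻¹ ≡ 1 (mod 11), so λ ≡ 8·1 ≡ 8.
  x = λ² - 5 - 5 = 64 - 10 ≡ 10; y = λ·(5 - 10) - 6 ≡ 9. → (10, 9)
double: tangent at (10, 9): λ = (3·10² + 10)/(2·9) ≡ 2/7. 7⁻¹ ≡ 8 (mod 11), so λ ≡ 2·8 ≡ 5.
  x = λ² - 10 - 10 = 25 - 20 ≡ 5; y = λ·(10 - 5) - 9 ≡ 5. → (5, 5)
add P: (5, 5) + (5, 6): same x and y₁ ≡ -y₂, so the sum is O.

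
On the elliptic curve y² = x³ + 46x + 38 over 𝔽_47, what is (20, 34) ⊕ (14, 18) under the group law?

(20, 34) + (14, 18). λ = (18 - 34)/(14 - 20) ≡ 31/41 mod 47. 41⁻¹ ≡ 39 (mod 47) since 41·39 = 1599 ≡ 1, so λ ≡ 34.
  x = λ² - 20 - 14 = 1156 - 34 ≡ 41; y = λ·(20 - 41) - 34 ≡ 4. → (41, 4)

(41, 4)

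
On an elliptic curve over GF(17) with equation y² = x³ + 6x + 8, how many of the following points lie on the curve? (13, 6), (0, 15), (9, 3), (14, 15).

1

(13, 6): 6² ≡ 2, rhs ≡ 5 → off.
(0, 15): 15² ≡ 4, rhs ≡ 8 → off.
(9, 3): 3² ≡ 9, rhs ≡ 9 → on.
(14, 15): 15² ≡ 4, rhs ≡ 14 → off.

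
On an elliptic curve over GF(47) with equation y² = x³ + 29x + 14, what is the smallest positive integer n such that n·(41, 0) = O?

2P: (41, 0) + (41, 0): same x and y₁ ≡ -y₂, so the sum is O.
2P = O, so the order is 2.

2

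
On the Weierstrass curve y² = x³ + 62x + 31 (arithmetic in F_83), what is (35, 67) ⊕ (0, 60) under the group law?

(58, 28)

(35, 67) + (0, 60). λ = (60 - 67)/(0 - 35) ≡ 76/48 mod 83. 48⁻¹ ≡ 64 (mod 83), so λ ≡ 50.
  x = λ² - 35 - 0 = 2500 - 35 ≡ 58; y = λ·(35 - 58) - 67 ≡ 28. → (58, 28)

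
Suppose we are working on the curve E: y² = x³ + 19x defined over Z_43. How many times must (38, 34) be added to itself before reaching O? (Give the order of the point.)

2P: tangent at (38, 34): λ = (3·38² + 19)/(2·34) ≡ 8/25. 25⁻¹ ≡ 31 (mod 43), so λ ≡ 8·31 ≡ 33.
  x = λ² - 38 - 38 = 1089 - 76 ≡ 24; y = λ·(38 - 24) - 34 ≡ 41. → (24, 41)
3P: (24, 41) + (38, 34). λ = (34 - 41)/(38 - 24) ≡ 36/14 mod 43. 14⁻¹ ≡ 40 (mod 43) since 14·40 = 560 ≡ 1, so λ ≡ 21.
  x = λ² - 24 - 38 = 441 - 62 ≡ 35; y = λ·(24 - 35) - 41 ≡ 29. → (35, 29)
4P: (35, 29) + (38, 34). λ = (34 - 29)/(38 - 35) ≡ 5/3 mod 43. 3⁻¹ ≡ 29 (mod 43), so λ ≡ 16.
  x = λ² - 35 - 38 = 256 - 73 ≡ 11; y = λ·(35 - 11) - 29 ≡ 11. → (11, 11)
5P: (11, 11) + (38, 34). λ = (34 - 11)/(38 - 11) ≡ 23/27 mod 43. 27⁻¹ ≡ 8 (mod 43) since 27·8 = 216 ≡ 1, so λ ≡ 12.
  x = λ² - 11 - 38 = 144 - 49 ≡ 9; y = λ·(11 - 9) - 11 ≡ 13. → (9, 13)
6P: (9, 13) + (38, 34). λ = (34 - 13)/(38 - 9) ≡ 21/29 mod 43. 29⁻¹ ≡ 3 (mod 43), so λ ≡ 20.
  x = λ² - 9 - 38 = 400 - 47 ≡ 9; y = λ·(9 - 9) - 13 ≡ 30. → (9, 30)
7P: (9, 30) + (38, 34). λ = (34 - 30)/(38 - 9) ≡ 4/29 mod 43. 29⁻¹ ≡ 3 (mod 43) since 29·3 = 87 ≡ 1, so λ ≡ 12.
  x = λ² - 9 - 38 = 144 - 47 ≡ 11; y = λ·(9 - 11) - 30 ≡ 32. → (11, 32)
8P: (11, 32) + (38, 34). λ = (34 - 32)/(38 - 11) ≡ 2/27 mod 43. 27⁻¹ ≡ 8 (mod 43) since 27·8 = 216 ≡ 1, so λ ≡ 16.
  x = λ² - 11 - 38 = 256 - 49 ≡ 35; y = λ·(11 - 35) - 32 ≡ 14. → (35, 14)
9P: (35, 14) + (38, 34). λ = (34 - 14)/(38 - 35) ≡ 20/3 mod 43. 3⁻¹ ≡ 29 (mod 43), so λ ≡ 21.
  x = λ² - 35 - 38 = 441 - 73 ≡ 24; y = λ·(35 - 24) - 14 ≡ 2. → (24, 2)
10P: (24, 2) + (38, 34). λ = (34 - 2)/(38 - 24) ≡ 32/14 mod 43. 14⁻¹ ≡ 40 (mod 43) since 14·40 = 560 ≡ 1, so λ ≡ 33.
  x = λ² - 24 - 38 = 1089 - 62 ≡ 38; y = λ·(24 - 38) - 2 ≡ 9. → (38, 9)
11P: (38, 9) + (38, 34): same x and y₁ ≡ -y₂, so the sum is O.
11P = O, so the order is 11.

11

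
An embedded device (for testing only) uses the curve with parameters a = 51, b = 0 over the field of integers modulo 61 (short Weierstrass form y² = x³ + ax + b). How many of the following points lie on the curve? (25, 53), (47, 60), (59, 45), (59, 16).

3

(25, 53): 53² ≡ 3, rhs ≡ 3 → on.
(47, 60): 60² ≡ 1, rhs ≡ 19 → off.
(59, 45): 45² ≡ 12, rhs ≡ 12 → on.
(59, 16): 16² ≡ 12, rhs ≡ 12 → on.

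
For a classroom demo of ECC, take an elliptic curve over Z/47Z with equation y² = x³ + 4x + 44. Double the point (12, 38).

tangent at (12, 38): λ = (3·12² + 4)/(2·38) ≡ 13/29. 29⁻¹ ≡ 13 (mod 47), so λ ≡ 13·13 ≡ 28.
  x = λ² - 12 - 12 = 784 - 24 ≡ 8; y = λ·(12 - 8) - 38 ≡ 27. → (8, 27)

(8, 27)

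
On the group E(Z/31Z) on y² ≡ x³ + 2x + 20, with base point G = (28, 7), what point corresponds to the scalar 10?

Double-and-add on 10 = (1010)₂. Start with G = (28, 7) for the leading 1-bit.
double: tangent at (28, 7): λ = (3·28² + 2)/(2·7) ≡ 29/14. 14⁻¹ ≡ 20 (mod 31) since 14·20 = 280 ≡ 1, so λ ≡ 29·20 ≡ 22.
  x = λ² - 28 - 28 = 484 - 56 ≡ 25; y = λ·(28 - 25) - 7 ≡ 28. → (25, 28)
double: tangent at (25, 28): λ = (3·25² + 2)/(2·28) ≡ 17/25. 25⁻¹ ≡ 5 (mod 31), so λ ≡ 17·5 ≡ 23.
  x = λ² - 25 - 25 = 529 - 50 ≡ 14; y = λ·(25 - 14) - 28 ≡ 8. → (14, 8)
add G: (14, 8) + (28, 7). λ = (7 - 8)/(28 - 14) ≡ 30/14 mod 31. 14⁻¹ ≡ 20 (mod 31), so λ ≡ 11.
  x = λ² - 14 - 28 = 121 - 42 ≡ 17; y = λ·(14 - 17) - 8 ≡ 21. → (17, 21)
double: tangent at (17, 21): λ = (3·17² + 2)/(2·21) ≡ 1/11. 11⁻¹ ≡ 17 (mod 31), so λ ≡ 1·17 ≡ 17.
  x = λ² - 17 - 17 = 289 - 34 ≡ 7; y = λ·(17 - 7) - 21 ≡ 25. → (7, 25)

(7, 25)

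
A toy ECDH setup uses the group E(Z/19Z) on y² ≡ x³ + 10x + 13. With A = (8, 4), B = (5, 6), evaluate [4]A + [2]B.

First 4A:
Repeated addition: build up to 4A.
2A: tangent at (8, 4): λ = (3·8² + 10)/(2·4) ≡ 12/8. 8⁻¹ ≡ 12 (mod 19) since 8·12 = 96 ≡ 1, so λ ≡ 12·12 ≡ 11.
  x = λ² - 8 - 8 = 121 - 16 ≡ 10; y = λ·(8 - 10) - 4 ≡ 12. → (10, 12)
3A: (10, 12) + (8, 4). λ = (4 - 12)/(8 - 10) ≡ 11/17 mod 19. 17⁻¹ ≡ 9 (mod 19) since 17·9 = 153 ≡ 1, so λ ≡ 4.
  x = λ² - 10 - 8 = 16 - 18 ≡ 17; y = λ·(10 - 17) - 12 ≡ 17. → (17, 17)
4A: (17, 17) + (8, 4). λ = (4 - 17)/(8 - 17) ≡ 6/10 mod 19. 10⁻¹ ≡ 2 (mod 19) since 10·2 = 20 ≡ 1, so λ ≡ 12.
  x = λ² - 17 - 8 = 144 - 25 ≡ 5; y = λ·(17 - 5) - 17 ≡ 13. → (5, 13)
4A = (5, 13).
Next 2B:
Repeated addition: build up to 2B.
2B: tangent at (5, 6): λ = (3·5² + 10)/(2·6) ≡ 9/12. 12⁻¹ ≡ 8 (mod 19), so λ ≡ 9·8 ≡ 15.
  x = λ² - 5 - 5 = 225 - 10 ≡ 6; y = λ·(5 - 6) - 6 ≡ 17. → (6, 17)
2B = (6, 17).
Finally 4A + 2B:
(5, 13) + (6, 17). λ = (17 - 13)/(6 - 5) ≡ 4/1 mod 19. 1⁻¹ ≡ 1 (mod 19), so λ ≡ 4.
  x = λ² - 5 - 6 = 16 - 11 ≡ 5; y = λ·(5 - 5) - 13 ≡ 6. → (5, 6)

(5, 6)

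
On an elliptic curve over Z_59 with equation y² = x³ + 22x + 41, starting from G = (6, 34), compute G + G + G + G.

Double-and-add on 4 = (100)₂. Start with G = (6, 34) for the leading 1-bit.
double: tangent at (6, 34): λ = (3·6² + 22)/(2·34) ≡ 12/9. 9⁻¹ ≡ 46 (mod 59), so λ ≡ 12·46 ≡ 21.
  x = λ² - 6 - 6 = 441 - 12 ≡ 16; y = λ·(6 - 16) - 34 ≡ 51. → (16, 51)
double: tangent at (16, 51): λ = (3·16² + 22)/(2·51) ≡ 23/43. 43⁻¹ ≡ 11 (mod 59), so λ ≡ 23·11 ≡ 17.
  x = λ² - 16 - 16 = 289 - 32 ≡ 21; y = λ·(16 - 21) - 51 ≡ 41. → (21, 41)

(21, 41)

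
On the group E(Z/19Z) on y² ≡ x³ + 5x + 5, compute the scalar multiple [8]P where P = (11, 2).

(16, 18)

Repeated addition: build up to 8P.
2P: tangent at (11, 2): λ = (3·11² + 5)/(2·2) ≡ 7/4. 4⁻¹ ≡ 5 (mod 19), so λ ≡ 7·5 ≡ 16.
  x = λ² - 11 - 11 = 256 - 22 ≡ 6; y = λ·(11 - 6) - 2 ≡ 2. → (6, 2)
3P: (6, 2) + (11, 2). λ = (2 - 2)/(11 - 6) ≡ 0/5 mod 19. 5⁻¹ ≡ 4 (mod 19), so λ ≡ 0.
  x = λ² - 6 - 11 = 0 - 17 ≡ 2; y = λ·(6 - 2) - 2 ≡ 17. → (2, 17)
4P: (2, 17) + (11, 2). λ = (2 - 17)/(11 - 2) ≡ 4/9 mod 19. 9⁻¹ ≡ 17 (mod 19), so λ ≡ 11.
  x = λ² - 2 - 11 = 121 - 13 ≡ 13; y = λ·(2 - 13) - 17 ≡ 14. → (13, 14)
5P: (13, 14) + (11, 2). λ = (2 - 14)/(11 - 13) ≡ 7/17 mod 19. 17⁻¹ ≡ 9 (mod 19), so λ ≡ 6.
  x = λ² - 13 - 11 = 36 - 24 ≡ 12; y = λ·(13 - 12) - 14 ≡ 11. → (12, 11)
6P: (12, 11) + (11, 2). λ = (2 - 11)/(11 - 12) ≡ 10/18 mod 19. 18⁻¹ ≡ 18 (mod 19) since 18·18 = 324 ≡ 1, so λ ≡ 9.
  x = λ² - 12 - 11 = 81 - 23 ≡ 1; y = λ·(12 - 1) - 11 ≡ 12. → (1, 12)
7P: (1, 12) + (11, 2). λ = (2 - 12)/(11 - 1) ≡ 9/10 mod 19. 10⁻¹ ≡ 2 (mod 19) since 10·2 = 20 ≡ 1, so λ ≡ 18.
  x = λ² - 1 - 11 = 324 - 12 ≡ 8; y = λ·(1 - 8) - 12 ≡ 14. → (8, 14)
8P: (8, 14) + (11, 2). λ = (2 - 14)/(11 - 8) ≡ 7/3 mod 19. 3⁻¹ ≡ 13 (mod 19) since 3·13 = 39 ≡ 1, so λ ≡ 15.
  x = λ² - 8 - 11 = 225 - 19 ≡ 16; y = λ·(8 - 16) - 14 ≡ 18. → (16, 18)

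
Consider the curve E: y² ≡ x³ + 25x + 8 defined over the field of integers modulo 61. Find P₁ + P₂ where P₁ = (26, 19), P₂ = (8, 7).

(41, 32)

(26, 19) + (8, 7). λ = (7 - 19)/(8 - 26) ≡ 49/43 mod 61. 43⁻¹ ≡ 44 (mod 61), so λ ≡ 21.
  x = λ² - 26 - 8 = 441 - 34 ≡ 41; y = λ·(26 - 41) - 19 ≡ 32. → (41, 32)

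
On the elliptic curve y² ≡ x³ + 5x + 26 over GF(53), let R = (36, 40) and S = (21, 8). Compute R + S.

(34, 42)

(36, 40) + (21, 8). λ = (8 - 40)/(21 - 36) ≡ 21/38 mod 53. 38⁻¹ ≡ 7 (mod 53), so λ ≡ 41.
  x = λ² - 36 - 21 = 1681 - 57 ≡ 34; y = λ·(36 - 34) - 40 ≡ 42. → (34, 42)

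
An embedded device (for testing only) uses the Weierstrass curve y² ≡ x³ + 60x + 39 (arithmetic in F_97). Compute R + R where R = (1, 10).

(62, 84)

tangent at (1, 10): λ = (3·1² + 60)/(2·10) ≡ 63/20. 20⁻¹ ≡ 34 (mod 97), so λ ≡ 63·34 ≡ 8.
  x = λ² - 1 - 1 = 64 - 2 ≡ 62; y = λ·(1 - 62) - 10 ≡ 84. → (62, 84)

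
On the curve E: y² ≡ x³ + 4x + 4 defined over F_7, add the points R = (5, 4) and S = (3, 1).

(5, 4) + (3, 1). λ = (1 - 4)/(3 - 5) ≡ 4/5 mod 7. 5⁻¹ ≡ 3 (mod 7) since 5·3 = 15 ≡ 1, so λ ≡ 5.
  x = λ² - 5 - 3 = 25 - 8 ≡ 3; y = λ·(5 - 3) - 4 ≡ 6. → (3, 6)

(3, 6)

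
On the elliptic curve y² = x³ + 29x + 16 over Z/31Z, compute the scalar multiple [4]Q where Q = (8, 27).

Repeated addition: build up to 4Q.
2Q: tangent at (8, 27): λ = (3·8² + 29)/(2·27) ≡ 4/23. 23⁻¹ ≡ 27 (mod 31), so λ ≡ 4·27 ≡ 15.
  x = λ² - 8 - 8 = 225 - 16 ≡ 23; y = λ·(8 - 23) - 27 ≡ 27. → (23, 27)
3Q: (23, 27) + (8, 27). λ = (27 - 27)/(8 - 23) ≡ 0/16 mod 31. 16⁻¹ ≡ 2 (mod 31) since 16·2 = 32 ≡ 1, so λ ≡ 0.
  x = λ² - 23 - 8 = 0 - 31 ≡ 0; y = λ·(23 - 0) - 27 ≡ 4. → (0, 4)
4Q: (0, 4) + (8, 27). λ = (27 - 4)/(8 - 0) ≡ 23/8 mod 31. 8⁻¹ ≡ 4 (mod 31), so λ ≡ 30.
  x = λ² - 0 - 8 = 900 - 8 ≡ 24; y = λ·(0 - 24) - 4 ≡ 20. → (24, 20)

(24, 20)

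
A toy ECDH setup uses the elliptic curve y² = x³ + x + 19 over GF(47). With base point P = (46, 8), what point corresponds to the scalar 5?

(16, 29)

Repeated addition: build up to 5P.
2P: tangent at (46, 8): λ = (3·46² + 1)/(2·8) ≡ 4/16. 16⁻¹ ≡ 3 (mod 47), so λ ≡ 4·3 ≡ 12.
  x = λ² - 46 - 46 = 144 - 92 ≡ 5; y = λ·(46 - 5) - 8 ≡ 14. → (5, 14)
3P: (5, 14) + (46, 8). λ = (8 - 14)/(46 - 5) ≡ 41/41 mod 47. 41⁻¹ ≡ 39 (mod 47) since 41·39 = 1599 ≡ 1, so λ ≡ 1.
  x = λ² - 5 - 46 = 1 - 51 ≡ 44; y = λ·(5 - 44) - 14 ≡ 41. → (44, 41)
4P: (44, 41) + (46, 8). λ = (8 - 41)/(46 - 44) ≡ 14/2 mod 47. 2⁻¹ ≡ 24 (mod 47), so λ ≡ 7.
  x = λ² - 44 - 46 = 49 - 90 ≡ 6; y = λ·(44 - 6) - 41 ≡ 37. → (6, 37)
5P: (6, 37) + (46, 8). λ = (8 - 37)/(46 - 6) ≡ 18/40 mod 47. 40⁻¹ ≡ 20 (mod 47) since 40·20 = 800 ≡ 1, so λ ≡ 31.
  x = λ² - 6 - 46 = 961 - 52 ≡ 16; y = λ·(6 - 16) - 37 ≡ 29. → (16, 29)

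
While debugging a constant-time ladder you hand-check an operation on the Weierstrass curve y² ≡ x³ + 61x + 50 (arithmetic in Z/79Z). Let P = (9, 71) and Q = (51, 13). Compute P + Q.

(9, 71) + (51, 13). λ = (13 - 71)/(51 - 9) ≡ 21/42 mod 79. 42⁻¹ ≡ 32 (mod 79), so λ ≡ 40.
  x = λ² - 9 - 51 = 1600 - 60 ≡ 39; y = λ·(9 - 39) - 71 ≡ 72. → (39, 72)

(39, 72)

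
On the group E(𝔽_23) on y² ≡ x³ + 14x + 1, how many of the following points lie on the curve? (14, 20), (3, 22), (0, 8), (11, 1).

1

(14, 20): 20² ≡ 9, rhs ≡ 20 → off.
(3, 22): 22² ≡ 1, rhs ≡ 1 → on.
(0, 8): 8² ≡ 18, rhs ≡ 1 → off.
(11, 1): 1² ≡ 1, rhs ≡ 14 → off.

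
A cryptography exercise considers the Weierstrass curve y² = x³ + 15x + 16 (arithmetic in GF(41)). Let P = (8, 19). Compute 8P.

Double-and-add on 8 = (1000)₂. Start with P = (8, 19) for the leading 1-bit.
double: tangent at (8, 19): λ = (3·8² + 15)/(2·19) ≡ 2/38. 38⁻¹ ≡ 27 (mod 41), so λ ≡ 2·27 ≡ 13.
  x = λ² - 8 - 8 = 169 - 16 ≡ 30; y = λ·(8 - 30) - 19 ≡ 23. → (30, 23)
double: tangent at (30, 23): λ = (3·30² + 15)/(2·23) ≡ 9/5. 5⁻¹ ≡ 33 (mod 41) since 5·33 = 165 ≡ 1, so λ ≡ 9·33 ≡ 10.
  x = λ² - 30 - 30 = 100 - 60 ≡ 40; y = λ·(30 - 40) - 23 ≡ 0. → (40, 0)
double: (40, 0) + (40, 0): same x and y₁ ≡ -y₂, so the sum is the point at infinity.

O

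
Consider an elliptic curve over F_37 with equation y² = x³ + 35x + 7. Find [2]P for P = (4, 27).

tangent at (4, 27): λ = (3·4² + 35)/(2·27) ≡ 9/17. 17⁻¹ ≡ 24 (mod 37), so λ ≡ 9·24 ≡ 31.
  x = λ² - 4 - 4 = 961 - 8 ≡ 28; y = λ·(4 - 28) - 27 ≡ 6. → (28, 6)

(28, 6)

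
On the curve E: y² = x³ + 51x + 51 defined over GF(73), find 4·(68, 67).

Write Q = (68, 67).
Double-and-add on 4 = (100)₂. Start with Q = (68, 67) for the leading 1-bit.
double: tangent at (68, 67): λ = (3·68² + 51)/(2·67) ≡ 53/61. 61⁻¹ ≡ 6 (mod 73), so λ ≡ 53·6 ≡ 26.
  x = λ² - 68 - 68 = 676 - 136 ≡ 29; y = λ·(68 - 29) - 67 ≡ 71. → (29, 71)
double: tangent at (29, 71): λ = (3·29² + 51)/(2·71) ≡ 19/69. 69⁻¹ ≡ 18 (mod 73) since 69·18 = 1242 ≡ 1, so λ ≡ 19·18 ≡ 50.
  x = λ² - 29 - 29 = 2500 - 58 ≡ 33; y = λ·(29 - 33) - 71 ≡ 21. → (33, 21)

(33, 21)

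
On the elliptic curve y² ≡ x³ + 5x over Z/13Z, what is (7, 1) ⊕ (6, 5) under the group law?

(7, 1) + (6, 5). λ = (5 - 1)/(6 - 7) ≡ 4/12 mod 13. 12⁻¹ ≡ 12 (mod 13), so λ ≡ 9.
  x = λ² - 7 - 6 = 81 - 13 ≡ 3; y = λ·(7 - 3) - 1 ≡ 9. → (3, 9)

(3, 9)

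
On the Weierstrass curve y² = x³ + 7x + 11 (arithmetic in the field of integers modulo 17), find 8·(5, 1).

(5, 16)

Write Q = (5, 1).
Repeated addition: build up to 8Q.
2Q: tangent at (5, 1): λ = (3·5² + 7)/(2·1) ≡ 14/2. 2⁻¹ ≡ 9 (mod 17) since 2·9 = 18 ≡ 1, so λ ≡ 14·9 ≡ 7.
  x = λ² - 5 - 5 = 49 - 10 ≡ 5; y = λ·(5 - 5) - 1 ≡ 16. → (5, 16)
3Q: (5, 16) + (5, 1): same x and y₁ ≡ -y₂, so the sum is ∞.
4Q: ∞ + (5, 1) = (5, 1) (identity).
5Q: tangent at (5, 1): λ = (3·5² + 7)/(2·1) ≡ 14/2. 2⁻¹ ≡ 9 (mod 17) since 2·9 = 18 ≡ 1, so λ ≡ 14·9 ≡ 7.
  x = λ² - 5 - 5 = 49 - 10 ≡ 5; y = λ·(5 - 5) - 1 ≡ 16. → (5, 16)
6Q: (5, 16) + (5, 1): same x and y₁ ≡ -y₂, so the sum is ∞.
7Q: ∞ + (5, 1) = (5, 1) (identity).
8Q: tangent at (5, 1): λ = (3·5² + 7)/(2·1) ≡ 14/2. 2⁻¹ ≡ 9 (mod 17) since 2·9 = 18 ≡ 1, so λ ≡ 14·9 ≡ 7.
  x = λ² - 5 - 5 = 49 - 10 ≡ 5; y = λ·(5 - 5) - 1 ≡ 16. → (5, 16)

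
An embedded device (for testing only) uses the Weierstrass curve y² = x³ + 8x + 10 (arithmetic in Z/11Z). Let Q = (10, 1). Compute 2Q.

(2, 10)

tangent at (10, 1): λ = (3·10² + 8)/(2·1) ≡ 0/2. 2⁻¹ ≡ 6 (mod 11), so λ ≡ 0·6 ≡ 0.
  x = λ² - 10 - 10 = 0 - 20 ≡ 2; y = λ·(10 - 2) - 1 ≡ 10. → (2, 10)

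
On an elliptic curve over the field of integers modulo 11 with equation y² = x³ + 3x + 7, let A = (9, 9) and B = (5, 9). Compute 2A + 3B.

First 2A:
Repeated addition: build up to 2A.
2A: tangent at (9, 9): λ = (3·9² + 3)/(2·9) ≡ 4/7. 7⁻¹ ≡ 8 (mod 11), so λ ≡ 4·8 ≡ 10.
  x = λ² - 9 - 9 = 100 - 18 ≡ 5; y = λ·(9 - 5) - 9 ≡ 9. → (5, 9)
2A = (5, 9).
Next 3B:
Repeated addition: build up to 3B.
2B: tangent at (5, 9): λ = (3·5² + 3)/(2·9) ≡ 1/7. 7⁻¹ ≡ 8 (mod 11) since 7·8 = 56 ≡ 1, so λ ≡ 1·8 ≡ 8.
  x = λ² - 5 - 5 = 64 - 10 ≡ 10; y = λ·(5 - 10) - 9 ≡ 6. → (10, 6)
3B: (10, 6) + (5, 9). λ = (9 - 6)/(5 - 10) ≡ 3/6 mod 11. 6⁻¹ ≡ 2 (mod 11) since 6·2 = 12 ≡ 1, so λ ≡ 6.
  x = λ² - 10 - 5 = 36 - 15 ≡ 10; y = λ·(10 - 10) - 6 ≡ 5. → (10, 5)
3B = (10, 5).
Finally 2A + 3B:
(5, 9) + (10, 5). λ = (5 - 9)/(10 - 5) ≡ 7/5 mod 11. 5⁻¹ ≡ 9 (mod 11), so λ ≡ 8.
  x = λ² - 5 - 10 = 64 - 15 ≡ 5; y = λ·(5 - 5) - 9 ≡ 2. → (5, 2)

(5, 2)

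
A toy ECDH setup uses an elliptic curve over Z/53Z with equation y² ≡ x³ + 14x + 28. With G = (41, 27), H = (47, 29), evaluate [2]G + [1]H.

First 2G:
Repeated addition: build up to 2G.
2G: tangent at (41, 27): λ = (3·41² + 14)/(2·27) ≡ 22/1. 1⁻¹ ≡ 1 (mod 53), so λ ≡ 22·1 ≡ 22.
  x = λ² - 41 - 41 = 484 - 82 ≡ 31; y = λ·(41 - 31) - 27 ≡ 34. → (31, 34)
2G = (31, 34).
Finally 2G + H:
(31, 34) + (47, 29). λ = (29 - 34)/(47 - 31) ≡ 48/16 mod 53. 16⁻¹ ≡ 10 (mod 53) since 16·10 = 160 ≡ 1, so λ ≡ 3.
  x = λ² - 31 - 47 = 9 - 78 ≡ 37; y = λ·(31 - 37) - 34 ≡ 1. → (37, 1)

(37, 1)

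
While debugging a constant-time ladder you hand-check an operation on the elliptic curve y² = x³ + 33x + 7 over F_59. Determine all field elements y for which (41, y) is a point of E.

x³ + 33x + 7 = 70281 ≡ 12 (mod 59).
Square roots of 12 mod 59: 22 and 37 (since 22² = 484 ≡ 12).

22, 37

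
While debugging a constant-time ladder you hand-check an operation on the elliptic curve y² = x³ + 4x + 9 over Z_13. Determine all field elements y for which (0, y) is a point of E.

3, 10

x³ + 4x + 9 = 9 ≡ 9 (mod 13).
Square roots of 9 mod 13: 3 and 10 (since 3² = 9 ≡ 9).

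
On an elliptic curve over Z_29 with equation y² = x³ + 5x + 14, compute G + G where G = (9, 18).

(18, 7)

tangent at (9, 18): λ = (3·9² + 5)/(2·18) ≡ 16/7. 7⁻¹ ≡ 25 (mod 29), so λ ≡ 16·25 ≡ 23.
  x = λ² - 9 - 9 = 529 - 18 ≡ 18; y = λ·(9 - 18) - 18 ≡ 7. → (18, 7)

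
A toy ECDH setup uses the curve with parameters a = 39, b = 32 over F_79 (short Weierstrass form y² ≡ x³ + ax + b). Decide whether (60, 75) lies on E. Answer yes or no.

yes

y² = 75² ≡ 16; x³ + 39x + 32 = 218372 ≡ 16 (mod 79). 16 = 16.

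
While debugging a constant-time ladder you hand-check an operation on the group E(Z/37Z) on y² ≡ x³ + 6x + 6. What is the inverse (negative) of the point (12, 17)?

-(12, 17) = (12, -17 mod 37) = (12, 20).

(12, 20)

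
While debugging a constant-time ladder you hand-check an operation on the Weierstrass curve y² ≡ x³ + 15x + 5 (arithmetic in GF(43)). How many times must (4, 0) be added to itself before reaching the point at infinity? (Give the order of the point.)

2

2P: (4, 0) + (4, 0): same x and y₁ ≡ -y₂, so the sum is the point at infinity.
2P = the point at infinity, so the order is 2.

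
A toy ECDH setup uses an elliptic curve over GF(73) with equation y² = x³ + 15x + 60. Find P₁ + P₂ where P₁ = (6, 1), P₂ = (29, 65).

(6, 72)

(6, 1) + (29, 65). λ = (65 - 1)/(29 - 6) ≡ 64/23 mod 73. 23⁻¹ ≡ 54 (mod 73) since 23·54 = 1242 ≡ 1, so λ ≡ 25.
  x = λ² - 6 - 29 = 625 - 35 ≡ 6; y = λ·(6 - 6) - 1 ≡ 72. → (6, 72)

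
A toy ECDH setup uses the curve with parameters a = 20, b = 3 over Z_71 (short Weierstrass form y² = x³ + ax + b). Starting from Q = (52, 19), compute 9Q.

Repeated addition: build up to 9Q.
2Q: tangent at (52, 19): λ = (3·52² + 20)/(2·19) ≡ 38/38. 38⁻¹ ≡ 43 (mod 71), so λ ≡ 38·43 ≡ 1.
  x = λ² - 52 - 52 = 1 - 104 ≡ 39; y = λ·(52 - 39) - 19 ≡ 65. → (39, 65)
3Q: (39, 65) + (52, 19). λ = (19 - 65)/(52 - 39) ≡ 25/13 mod 71. 13⁻¹ ≡ 11 (mod 71) since 13·11 = 143 ≡ 1, so λ ≡ 62.
  x = λ² - 39 - 52 = 3844 - 91 ≡ 61; y = λ·(39 - 61) - 65 ≡ 62. → (61, 62)
4Q: (61, 62) + (52, 19). λ = (19 - 62)/(52 - 61) ≡ 28/62 mod 71. 62⁻¹ ≡ 63 (mod 71) since 62·63 = 3906 ≡ 1, so λ ≡ 60.
  x = λ² - 61 - 52 = 3600 - 113 ≡ 8; y = λ·(61 - 8) - 62 ≡ 65. → (8, 65)
5Q: (8, 65) + (52, 19). λ = (19 - 65)/(52 - 8) ≡ 25/44 mod 71. 44⁻¹ ≡ 21 (mod 71) since 44·21 = 924 ≡ 1, so λ ≡ 28.
  x = λ² - 8 - 52 = 784 - 60 ≡ 14; y = λ·(8 - 14) - 65 ≡ 51. → (14, 51)
6Q: (14, 51) + (52, 19). λ = (19 - 51)/(52 - 14) ≡ 39/38 mod 71. 38⁻¹ ≡ 43 (mod 71), so λ ≡ 44.
  x = λ² - 14 - 52 = 1936 - 66 ≡ 24; y = λ·(14 - 24) - 51 ≡ 6. → (24, 6)
7Q: (24, 6) + (52, 19). λ = (19 - 6)/(52 - 24) ≡ 13/28 mod 71. 28⁻¹ ≡ 33 (mod 71) since 28·33 = 924 ≡ 1, so λ ≡ 3.
  x = λ² - 24 - 52 = 9 - 76 ≡ 4; y = λ·(24 - 4) - 6 ≡ 54. → (4, 54)
8Q: (4, 54) + (52, 19). λ = (19 - 54)/(52 - 4) ≡ 36/48 mod 71. 48⁻¹ ≡ 37 (mod 71), so λ ≡ 54.
  x = λ² - 4 - 52 = 2916 - 56 ≡ 20; y = λ·(4 - 20) - 54 ≡ 5. → (20, 5)
9Q: (20, 5) + (52, 19). λ = (19 - 5)/(52 - 20) ≡ 14/32 mod 71. 32⁻¹ ≡ 20 (mod 71) since 32·20 = 640 ≡ 1, so λ ≡ 67.
  x = λ² - 20 - 52 = 4489 - 72 ≡ 15; y = λ·(20 - 15) - 5 ≡ 46. → (15, 46)

(15, 46)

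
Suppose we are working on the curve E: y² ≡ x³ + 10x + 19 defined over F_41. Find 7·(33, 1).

Write G = (33, 1).
Double-and-add on 7 = (111)₂. Start with G = (33, 1) for the leading 1-bit.
double: tangent at (33, 1): λ = (3·33² + 10)/(2·1) ≡ 38/2. 2⁻¹ ≡ 21 (mod 41) since 2·21 = 42 ≡ 1, so λ ≡ 38·21 ≡ 19.
  x = λ² - 33 - 33 = 361 - 66 ≡ 8; y = λ·(33 - 8) - 1 ≡ 23. → (8, 23)
add G: (8, 23) + (33, 1). λ = (1 - 23)/(33 - 8) ≡ 19/25 mod 41. 25⁻¹ ≡ 23 (mod 41) since 25·23 = 575 ≡ 1, so λ ≡ 27.
  x = λ² - 8 - 33 = 729 - 41 ≡ 32; y = λ·(8 - 32) - 23 ≡ 26. → (32, 26)
double: tangent at (32, 26): λ = (3·32² + 10)/(2·26) ≡ 7/11. 11⁻¹ ≡ 15 (mod 41) since 11·15 = 165 ≡ 1, so λ ≡ 7·15 ≡ 23.
  x = λ² - 32 - 32 = 529 - 64 ≡ 14; y = λ·(32 - 14) - 26 ≡ 19. → (14, 19)
add G: (14, 19) + (33, 1). λ = (1 - 19)/(33 - 14) ≡ 23/19 mod 41. 19⁻¹ ≡ 13 (mod 41), so λ ≡ 12.
  x = λ² - 14 - 33 = 144 - 47 ≡ 15; y = λ·(14 - 15) - 19 ≡ 10. → (15, 10)

(15, 10)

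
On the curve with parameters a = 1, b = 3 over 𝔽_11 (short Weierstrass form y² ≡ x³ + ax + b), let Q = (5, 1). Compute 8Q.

Double-and-add on 8 = (1000)₂. Start with Q = (5, 1) for the leading 1-bit.
double: tangent at (5, 1): λ = (3·5² + 1)/(2·1) ≡ 10/2. 2⁻¹ ≡ 6 (mod 11), so λ ≡ 10·6 ≡ 5.
  x = λ² - 5 - 5 = 25 - 10 ≡ 4; y = λ·(5 - 4) - 1 ≡ 4. → (4, 4)
double: tangent at (4, 4): λ = (3·4² + 1)/(2·4) ≡ 5/8. 8⁻¹ ≡ 7 (mod 11) since 8·7 = 56 ≡ 1, so λ ≡ 5·7 ≡ 2.
  x = λ² - 4 - 4 = 4 - 8 ≡ 7; y = λ·(4 - 7) - 4 ≡ 1. → (7, 1)
double: tangent at (7, 1): λ = (3·7² + 1)/(2·1) ≡ 5/2. 2⁻¹ ≡ 6 (mod 11), so λ ≡ 5·6 ≡ 8.
  x = λ² - 7 - 7 = 64 - 14 ≡ 6; y = λ·(7 - 6) - 1 ≡ 7. → (6, 7)

(6, 7)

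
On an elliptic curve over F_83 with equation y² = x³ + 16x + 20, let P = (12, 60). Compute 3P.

Repeated addition: build up to 3P.
2P: tangent at (12, 60): λ = (3·12² + 16)/(2·60) ≡ 33/37. 37⁻¹ ≡ 9 (mod 83), so λ ≡ 33·9 ≡ 48.
  x = λ² - 12 - 12 = 2304 - 24 ≡ 39; y = λ·(12 - 39) - 60 ≡ 55. → (39, 55)
3P: (39, 55) + (12, 60). λ = (60 - 55)/(12 - 39) ≡ 5/56 mod 83. 56⁻¹ ≡ 43 (mod 83), so λ ≡ 49.
  x = λ² - 39 - 12 = 2401 - 51 ≡ 26; y = λ·(39 - 26) - 55 ≡ 1. → (26, 1)

(26, 1)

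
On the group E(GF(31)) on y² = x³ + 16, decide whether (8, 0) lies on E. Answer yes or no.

y² = 0² ≡ 0; x³ + 0x + 16 = 528 ≡ 1 (mod 31). 0 ≠ 1.

no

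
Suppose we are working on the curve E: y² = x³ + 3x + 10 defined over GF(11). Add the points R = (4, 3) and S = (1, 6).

(4, 3) + (1, 6). λ = (6 - 3)/(1 - 4) ≡ 3/8 mod 11. 8⁻¹ ≡ 7 (mod 11), so λ ≡ 10.
  x = λ² - 4 - 1 = 100 - 5 ≡ 7; y = λ·(4 - 7) - 3 ≡ 0. → (7, 0)

(7, 0)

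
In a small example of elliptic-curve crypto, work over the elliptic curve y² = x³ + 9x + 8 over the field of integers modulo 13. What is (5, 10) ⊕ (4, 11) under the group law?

(5, 3)

(5, 10) + (4, 11). λ = (11 - 10)/(4 - 5) ≡ 1/12 mod 13. 12⁻¹ ≡ 12 (mod 13), so λ ≡ 12.
  x = λ² - 5 - 4 = 144 - 9 ≡ 5; y = λ·(5 - 5) - 10 ≡ 3. → (5, 3)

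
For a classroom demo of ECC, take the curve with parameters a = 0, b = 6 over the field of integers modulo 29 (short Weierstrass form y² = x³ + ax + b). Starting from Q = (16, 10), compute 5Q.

Double-and-add on 5 = (101)₂. Start with Q = (16, 10) for the leading 1-bit.
double: tangent at (16, 10): λ = (3·16² + 0)/(2·10) ≡ 14/20. 20⁻¹ ≡ 16 (mod 29), so λ ≡ 14·16 ≡ 21.
  x = λ² - 16 - 16 = 441 - 32 ≡ 3; y = λ·(16 - 3) - 10 ≡ 2. → (3, 2)
double: tangent at (3, 2): λ = (3·3² + 0)/(2·2) ≡ 27/4. 4⁻¹ ≡ 22 (mod 29), so λ ≡ 27·22 ≡ 14.
  x = λ² - 3 - 3 = 196 - 6 ≡ 16; y = λ·(3 - 16) - 2 ≡ 19. → (16, 19)
add Q: (16, 19) + (16, 10): same x and y₁ ≡ -y₂, so the sum is ∞.

O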